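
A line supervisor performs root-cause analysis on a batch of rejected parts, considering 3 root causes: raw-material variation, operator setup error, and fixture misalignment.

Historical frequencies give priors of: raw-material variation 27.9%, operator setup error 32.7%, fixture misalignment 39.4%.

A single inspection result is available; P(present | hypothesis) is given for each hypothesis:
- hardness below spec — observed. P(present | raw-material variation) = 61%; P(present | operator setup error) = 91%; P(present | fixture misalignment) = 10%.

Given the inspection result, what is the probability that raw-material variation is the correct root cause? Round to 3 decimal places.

0.336

Multiply each prior by the likelihood of the inspection result:
  raw-material variation: 0.279 × 0.61 = 0.17019
  operator setup error: 0.327 × 0.91 = 0.29757
  fixture misalignment: 0.394 × 0.10 = 0.0394
The unnormalized weights sum to 0.50716.
P(raw-material variation | evidence) = 0.17019 / 0.50716 ≈ 0.336.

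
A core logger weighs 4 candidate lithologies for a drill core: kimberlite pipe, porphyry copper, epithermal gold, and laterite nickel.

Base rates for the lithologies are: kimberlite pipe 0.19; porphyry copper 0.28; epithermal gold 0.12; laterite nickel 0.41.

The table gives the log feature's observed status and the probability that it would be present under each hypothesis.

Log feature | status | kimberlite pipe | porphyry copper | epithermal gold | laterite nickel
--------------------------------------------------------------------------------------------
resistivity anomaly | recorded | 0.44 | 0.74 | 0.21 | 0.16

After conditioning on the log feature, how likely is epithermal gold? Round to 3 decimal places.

0.066

By Bayes' rule, the unnormalized weight for each hypothesis is prior × likelihood:
  kimberlite pipe: 0.19 × 0.44 = 0.0836
  porphyry copper: 0.28 × 0.74 = 0.2072
  epithermal gold: 0.12 × 0.21 = 0.0252
  laterite nickel: 0.41 × 0.16 = 0.0656
Normalizing constant Z = 0.0836 + 0.2072 + 0.0252 + 0.0656 = 0.3816.
P(epithermal gold | evidence) = 0.0252 / 0.3816 ≈ 0.066.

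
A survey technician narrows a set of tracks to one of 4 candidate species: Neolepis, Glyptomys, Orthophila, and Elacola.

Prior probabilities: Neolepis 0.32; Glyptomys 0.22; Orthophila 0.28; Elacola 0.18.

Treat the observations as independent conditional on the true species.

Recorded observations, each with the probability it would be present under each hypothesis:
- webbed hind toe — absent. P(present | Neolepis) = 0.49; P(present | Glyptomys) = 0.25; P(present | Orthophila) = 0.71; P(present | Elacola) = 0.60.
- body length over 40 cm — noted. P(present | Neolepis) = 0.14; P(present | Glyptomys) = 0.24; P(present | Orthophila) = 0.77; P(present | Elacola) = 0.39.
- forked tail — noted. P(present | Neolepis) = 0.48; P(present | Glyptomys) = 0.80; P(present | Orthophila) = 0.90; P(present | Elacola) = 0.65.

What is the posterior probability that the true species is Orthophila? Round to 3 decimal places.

By Bayes' rule with conditional independence, the unnormalized weight for each hypothesis is prior × ∏ likelihoods (using 1 − P(present | H) for each absent observation):
  Neolepis: 0.32 × (1 − 0.49) × 0.14 × 0.48 = 0.010967
  Glyptomys: 0.22 × (1 − 0.25) × 0.24 × 0.80 = 0.03168
  Orthophila: 0.28 × (1 − 0.71) × 0.77 × 0.90 = 0.056272
  Elacola: 0.18 × (1 − 0.60) × 0.39 × 0.65 = 0.018252
Normalizing constant Z = 0.010967 + 0.03168 + 0.056272 + 0.018252 = 0.11717.
P(Orthophila | evidence) = 0.056272 / 0.11717 ≈ 0.480.

0.480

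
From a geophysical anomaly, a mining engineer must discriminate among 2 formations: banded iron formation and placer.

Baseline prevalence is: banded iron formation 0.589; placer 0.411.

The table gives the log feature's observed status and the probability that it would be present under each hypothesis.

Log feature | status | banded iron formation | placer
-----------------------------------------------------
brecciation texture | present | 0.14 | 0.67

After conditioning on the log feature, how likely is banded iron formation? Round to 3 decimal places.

0.230

For each hypothesis, the unnormalized posterior weight is prior × likelihood:
  banded iron formation: 0.589 × 0.14 = 0.08246
  placer: 0.411 × 0.67 = 0.27537
Marginal likelihood of the evidence = 0.35783.
P(banded iron formation | evidence) = 0.08246 / 0.35783 ≈ 0.230.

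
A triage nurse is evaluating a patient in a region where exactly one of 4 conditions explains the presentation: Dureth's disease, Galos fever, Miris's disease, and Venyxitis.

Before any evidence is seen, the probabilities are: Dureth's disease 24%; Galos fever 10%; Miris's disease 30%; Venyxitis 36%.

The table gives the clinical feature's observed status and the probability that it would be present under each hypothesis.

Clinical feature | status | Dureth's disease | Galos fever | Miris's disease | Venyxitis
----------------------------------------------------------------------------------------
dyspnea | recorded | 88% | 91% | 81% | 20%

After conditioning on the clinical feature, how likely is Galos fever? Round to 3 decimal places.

Multiply each prior by the likelihood of the clinical feature:
  Dureth's disease: 0.24 × 0.88 = 0.2112
  Galos fever: 0.10 × 0.91 = 0.091
  Miris's disease: 0.30 × 0.81 = 0.243
  Venyxitis: 0.36 × 0.20 = 0.072
Marginal likelihood of the evidence = 0.6172.
P(Galos fever | evidence) = 0.091 / 0.6172 ≈ 0.147.

0.147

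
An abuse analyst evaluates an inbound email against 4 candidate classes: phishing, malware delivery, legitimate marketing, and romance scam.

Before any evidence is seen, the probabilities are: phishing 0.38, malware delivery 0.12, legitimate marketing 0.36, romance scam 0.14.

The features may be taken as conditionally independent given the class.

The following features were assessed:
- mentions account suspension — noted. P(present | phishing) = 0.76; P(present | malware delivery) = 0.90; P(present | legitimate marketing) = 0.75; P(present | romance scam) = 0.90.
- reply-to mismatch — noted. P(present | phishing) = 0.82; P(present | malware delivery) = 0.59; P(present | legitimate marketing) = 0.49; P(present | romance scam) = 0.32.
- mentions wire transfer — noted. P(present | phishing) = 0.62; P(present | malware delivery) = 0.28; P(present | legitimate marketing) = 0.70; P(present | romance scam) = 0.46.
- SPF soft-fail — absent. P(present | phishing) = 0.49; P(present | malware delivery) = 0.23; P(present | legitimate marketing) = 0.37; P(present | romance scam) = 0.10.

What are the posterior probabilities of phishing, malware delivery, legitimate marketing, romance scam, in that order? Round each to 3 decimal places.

0.458, 0.084, 0.357, 0.102

By Bayes' rule with conditional independence, the unnormalized weight for each hypothesis is prior × ∏ likelihoods (using 1 − P(present | H) for each absent feature):
  phishing: 0.38 × 0.76 × 0.82 × 0.62 × (1 − 0.49) = 0.074881
  malware delivery: 0.12 × 0.90 × 0.59 × 0.28 × (1 − 0.23) = 0.013738
  legitimate marketing: 0.36 × 0.75 × 0.49 × 0.70 × (1 − 0.37) = 0.058344
  romance scam: 0.14 × 0.90 × 0.32 × 0.46 × (1 − 0.10) = 0.016692
Marginal likelihood of the evidence = 0.16366.
P(phishing | evidence) = 0.074881 / 0.16366 ≈ 0.458
P(malware delivery | evidence) = 0.013738 / 0.16366 ≈ 0.084
P(legitimate marketing | evidence) = 0.058344 / 0.16366 ≈ 0.357
P(romance scam | evidence) = 0.016692 / 0.16366 ≈ 0.102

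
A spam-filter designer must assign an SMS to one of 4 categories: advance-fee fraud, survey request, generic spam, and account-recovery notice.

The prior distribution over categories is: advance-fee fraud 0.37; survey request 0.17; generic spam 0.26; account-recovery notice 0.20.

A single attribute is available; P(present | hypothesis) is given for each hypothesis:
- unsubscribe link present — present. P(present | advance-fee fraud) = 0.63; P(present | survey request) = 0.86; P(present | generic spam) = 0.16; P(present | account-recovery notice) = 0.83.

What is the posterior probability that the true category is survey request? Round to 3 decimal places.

0.249

Multiply each prior by the likelihood of the attribute:
  advance-fee fraud: 0.37 × 0.63 = 0.2331
  survey request: 0.17 × 0.86 = 0.1462
  generic spam: 0.26 × 0.16 = 0.0416
  account-recovery notice: 0.20 × 0.83 = 0.166
Normalizing constant Z = 0.2331 + 0.1462 + 0.0416 + 0.166 = 0.5869.
P(survey request | evidence) = 0.1462 / 0.5869 ≈ 0.249.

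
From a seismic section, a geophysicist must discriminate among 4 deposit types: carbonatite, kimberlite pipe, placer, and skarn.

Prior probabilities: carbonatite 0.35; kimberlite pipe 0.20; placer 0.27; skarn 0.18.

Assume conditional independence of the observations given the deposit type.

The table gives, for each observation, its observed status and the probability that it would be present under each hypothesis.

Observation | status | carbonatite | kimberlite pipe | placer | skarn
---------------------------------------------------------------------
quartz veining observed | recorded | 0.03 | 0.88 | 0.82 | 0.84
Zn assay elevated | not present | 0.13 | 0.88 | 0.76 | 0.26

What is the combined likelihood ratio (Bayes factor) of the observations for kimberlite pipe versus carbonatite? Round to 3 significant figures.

The Bayes factor is the ratio of the joint likelihoods of the evidence pattern under the two hypotheses (using 1 − P(present | H) for each absent observation).
  kimberlite pipe: 0.88 × (1 − 0.88) = 0.1056
  carbonatite: 0.03 × (1 − 0.13) = 0.0261
Bayes factor = 0.1056 / 0.0261 ≈ 4.05

4.05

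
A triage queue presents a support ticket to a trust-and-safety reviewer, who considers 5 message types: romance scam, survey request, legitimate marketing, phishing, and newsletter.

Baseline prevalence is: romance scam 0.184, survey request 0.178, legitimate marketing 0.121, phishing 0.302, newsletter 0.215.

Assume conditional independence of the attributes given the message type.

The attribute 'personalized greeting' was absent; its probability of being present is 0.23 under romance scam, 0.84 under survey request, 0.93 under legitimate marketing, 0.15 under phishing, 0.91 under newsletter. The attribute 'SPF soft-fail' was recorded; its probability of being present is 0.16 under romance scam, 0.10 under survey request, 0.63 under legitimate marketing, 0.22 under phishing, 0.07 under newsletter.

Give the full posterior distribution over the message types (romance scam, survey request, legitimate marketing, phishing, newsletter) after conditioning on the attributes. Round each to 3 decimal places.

0.256, 0.032, 0.060, 0.637, 0.015

For each hypothesis, the unnormalized posterior weight is prior × product of the attribute likelihoods (using 1 − P(present | H) for each absent attribute):
  romance scam: 0.184 × (1 − 0.23) × 0.16 = 0.022669
  survey request: 0.178 × (1 − 0.84) × 0.10 = 0.002848
  legitimate marketing: 0.121 × (1 − 0.93) × 0.63 = 0.0053361
  phishing: 0.302 × (1 − 0.15) × 0.22 = 0.056474
  newsletter: 0.215 × (1 − 0.91) × 0.07 = 0.0013545
Normalizing constant Z = 0.022669 + 0.002848 + 0.0053361 + 0.056474 + 0.0013545 = 0.088681.
P(romance scam | evidence) = 0.022669 / 0.088681 ≈ 0.256
P(survey request | evidence) = 0.002848 / 0.088681 ≈ 0.032
P(legitimate marketing | evidence) = 0.0053361 / 0.088681 ≈ 0.060
P(phishing | evidence) = 0.056474 / 0.088681 ≈ 0.637
P(newsletter | evidence) = 0.0013545 / 0.088681 ≈ 0.015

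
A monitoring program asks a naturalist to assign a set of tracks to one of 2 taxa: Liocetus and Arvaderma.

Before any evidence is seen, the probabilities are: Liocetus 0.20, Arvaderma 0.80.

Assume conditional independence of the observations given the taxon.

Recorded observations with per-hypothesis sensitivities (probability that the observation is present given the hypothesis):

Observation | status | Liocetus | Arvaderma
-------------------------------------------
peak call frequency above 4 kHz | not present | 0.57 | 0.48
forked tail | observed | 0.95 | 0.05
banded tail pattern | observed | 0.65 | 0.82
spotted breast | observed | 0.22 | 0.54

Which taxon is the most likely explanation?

Liocetus

Multiply each prior by the joint likelihood of the evidence pattern (using 1 − P(present | H) for each absent observation):
  Liocetus: 0.20 × (1 − 0.57) × 0.95 × 0.65 × 0.22 = 0.011683
  Arvaderma: 0.80 × (1 − 0.48) × 0.05 × 0.82 × 0.54 = 0.0092102
Normalizing constant Z = 0.011683 + 0.0092102 = 0.020893.
P(Liocetus | evidence) ≈ 0.011683 / 0.020893 ≈ 0.559
P(Arvaderma | evidence) ≈ 0.0092102 / 0.020893 ≈ 0.441
The largest is 0.559, so Liocetus is most probable.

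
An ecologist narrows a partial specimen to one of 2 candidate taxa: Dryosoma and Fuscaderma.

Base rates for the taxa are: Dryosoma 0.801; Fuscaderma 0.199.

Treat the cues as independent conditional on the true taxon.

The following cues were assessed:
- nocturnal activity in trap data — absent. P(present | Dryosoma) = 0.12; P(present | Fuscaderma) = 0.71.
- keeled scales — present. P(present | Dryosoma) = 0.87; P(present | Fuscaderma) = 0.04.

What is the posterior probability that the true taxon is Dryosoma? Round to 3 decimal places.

0.996

Multiply each prior by the joint likelihood of the cue pattern (using 1 − P(present | H) for each absent cue):
  Dryosoma: 0.801 × (1 − 0.12) × 0.87 = 0.61325
  Fuscaderma: 0.199 × (1 − 0.71) × 0.04 = 0.0023084
Normalizing constant Z = 0.61325 + 0.0023084 = 0.61555.
P(Dryosoma | evidence) = 0.61325 / 0.61555 ≈ 0.996.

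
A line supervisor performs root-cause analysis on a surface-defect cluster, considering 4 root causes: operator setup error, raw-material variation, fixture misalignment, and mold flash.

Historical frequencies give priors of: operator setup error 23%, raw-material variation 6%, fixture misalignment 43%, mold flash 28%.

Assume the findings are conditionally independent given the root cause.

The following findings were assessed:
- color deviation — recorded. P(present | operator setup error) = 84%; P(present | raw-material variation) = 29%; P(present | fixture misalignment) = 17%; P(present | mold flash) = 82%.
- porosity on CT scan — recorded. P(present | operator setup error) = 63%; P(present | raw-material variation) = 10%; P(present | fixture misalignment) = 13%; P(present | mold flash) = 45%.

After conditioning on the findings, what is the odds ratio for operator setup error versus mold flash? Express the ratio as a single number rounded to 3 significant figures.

1.18

Posterior odds equal prior odds times the likelihood ratio; only the two competing hypotheses matter.
  operator setup error: 0.23 × 0.84 × 0.63 = 0.12172
  mold flash: 0.28 × 0.82 × 0.45 = 0.10332
Posterior odds = 0.12172 / 0.10332 ≈ 1.18.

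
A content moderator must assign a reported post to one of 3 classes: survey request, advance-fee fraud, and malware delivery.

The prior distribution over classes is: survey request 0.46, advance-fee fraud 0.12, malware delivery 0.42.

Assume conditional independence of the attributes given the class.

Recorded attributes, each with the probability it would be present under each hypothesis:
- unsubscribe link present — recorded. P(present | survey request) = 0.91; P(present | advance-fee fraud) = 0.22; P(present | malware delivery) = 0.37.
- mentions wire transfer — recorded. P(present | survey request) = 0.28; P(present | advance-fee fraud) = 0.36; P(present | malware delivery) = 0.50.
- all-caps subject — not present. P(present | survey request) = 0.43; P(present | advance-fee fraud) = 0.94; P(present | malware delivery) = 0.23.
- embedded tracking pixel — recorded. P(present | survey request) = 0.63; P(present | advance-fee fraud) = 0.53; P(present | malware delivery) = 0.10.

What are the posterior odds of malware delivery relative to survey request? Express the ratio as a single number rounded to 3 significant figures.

0.142

The normalizing constant cancels in an odds ratio, so compute prior × likelihood for the two hypotheses only (using 1 − P(present | H) for each absent attribute):
  malware delivery: 0.42 × 0.37 × 0.50 × (1 − 0.23) × 0.10 = 0.0059829
  survey request: 0.46 × 0.91 × 0.28 × (1 − 0.43) × 0.63 = 0.042089
Posterior odds = 0.0059829 / 0.042089 ≈ 0.142.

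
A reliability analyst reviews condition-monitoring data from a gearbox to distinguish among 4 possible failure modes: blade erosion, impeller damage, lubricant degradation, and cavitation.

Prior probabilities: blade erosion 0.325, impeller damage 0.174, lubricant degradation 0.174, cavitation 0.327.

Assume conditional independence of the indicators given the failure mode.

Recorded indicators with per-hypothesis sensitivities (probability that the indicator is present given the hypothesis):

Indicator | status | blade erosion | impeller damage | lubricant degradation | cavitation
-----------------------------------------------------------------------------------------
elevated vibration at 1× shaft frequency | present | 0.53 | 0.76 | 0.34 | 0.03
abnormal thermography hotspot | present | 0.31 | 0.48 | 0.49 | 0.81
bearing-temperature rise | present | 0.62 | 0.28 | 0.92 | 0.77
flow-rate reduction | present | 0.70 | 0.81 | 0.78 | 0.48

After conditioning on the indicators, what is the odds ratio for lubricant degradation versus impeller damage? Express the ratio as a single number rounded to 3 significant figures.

1.44

Posterior odds equal prior odds times the likelihood ratio; only the two competing hypotheses matter.
  lubricant degradation: 0.174 × 0.34 × 0.49 × 0.92 × 0.78 = 0.020802
  impeller damage: 0.174 × 0.76 × 0.48 × 0.28 × 0.81 = 0.014396
Posterior odds = 0.020802 / 0.014396 ≈ 1.44.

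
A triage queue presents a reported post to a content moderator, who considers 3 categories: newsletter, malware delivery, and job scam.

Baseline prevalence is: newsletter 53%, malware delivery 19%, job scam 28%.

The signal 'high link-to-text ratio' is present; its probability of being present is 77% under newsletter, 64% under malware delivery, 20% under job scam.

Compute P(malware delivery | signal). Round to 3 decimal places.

For each hypothesis, the unnormalized posterior weight is prior × likelihood:
  newsletter: 0.53 × 0.77 = 0.4081
  malware delivery: 0.19 × 0.64 = 0.1216
  job scam: 0.28 × 0.20 = 0.056
Normalizing constant Z = 0.4081 + 0.1216 + 0.056 = 0.5857.
P(malware delivery | evidence) = 0.1216 / 0.5857 ≈ 0.208.

0.208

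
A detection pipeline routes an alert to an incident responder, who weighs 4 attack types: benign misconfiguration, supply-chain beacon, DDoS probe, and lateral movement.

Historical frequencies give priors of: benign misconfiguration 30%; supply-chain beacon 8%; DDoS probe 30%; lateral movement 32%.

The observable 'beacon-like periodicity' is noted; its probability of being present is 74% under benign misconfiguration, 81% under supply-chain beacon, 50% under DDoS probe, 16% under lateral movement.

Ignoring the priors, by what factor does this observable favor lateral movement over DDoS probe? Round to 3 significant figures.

0.320

Likelihood of this observable under each hypothesis:
  lateral movement: 0.16
  DDoS probe: 0.5
Bayes factor = 0.16 / 0.5 ≈ 0.320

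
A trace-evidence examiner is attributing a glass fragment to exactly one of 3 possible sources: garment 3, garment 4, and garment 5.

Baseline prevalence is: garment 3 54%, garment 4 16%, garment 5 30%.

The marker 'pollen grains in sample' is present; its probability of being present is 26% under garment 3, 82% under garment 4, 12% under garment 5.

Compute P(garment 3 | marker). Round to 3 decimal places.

For each hypothesis, the unnormalized posterior weight is prior × likelihood:
  garment 3: 0.54 × 0.26 = 0.1404
  garment 4: 0.16 × 0.82 = 0.1312
  garment 5: 0.30 × 0.12 = 0.036
Normalizing constant Z = 0.1404 + 0.1312 + 0.036 = 0.3076.
P(garment 3 | evidence) = 0.1404 / 0.3076 ≈ 0.456.

0.456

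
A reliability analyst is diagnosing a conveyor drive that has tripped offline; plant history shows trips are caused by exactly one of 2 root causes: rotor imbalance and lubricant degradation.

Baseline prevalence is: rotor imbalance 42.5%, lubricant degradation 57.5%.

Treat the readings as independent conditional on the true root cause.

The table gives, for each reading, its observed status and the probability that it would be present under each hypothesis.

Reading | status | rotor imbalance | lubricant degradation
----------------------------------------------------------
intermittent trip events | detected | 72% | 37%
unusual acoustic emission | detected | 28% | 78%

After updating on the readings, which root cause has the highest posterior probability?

lubricant degradation

For each hypothesis, the unnormalized posterior weight is prior × product of the reading likelihoods:
  rotor imbalance: 0.425 × 0.72 × 0.28 = 0.08568
  lubricant degradation: 0.575 × 0.37 × 0.78 = 0.16595
The unnormalized weights sum to 0.25162.
P(rotor imbalance | evidence) ≈ 0.08568 / 0.25162 ≈ 0.341
P(lubricant degradation | evidence) ≈ 0.16595 / 0.25162 ≈ 0.659
The largest is 0.659, so lubricant degradation is most probable.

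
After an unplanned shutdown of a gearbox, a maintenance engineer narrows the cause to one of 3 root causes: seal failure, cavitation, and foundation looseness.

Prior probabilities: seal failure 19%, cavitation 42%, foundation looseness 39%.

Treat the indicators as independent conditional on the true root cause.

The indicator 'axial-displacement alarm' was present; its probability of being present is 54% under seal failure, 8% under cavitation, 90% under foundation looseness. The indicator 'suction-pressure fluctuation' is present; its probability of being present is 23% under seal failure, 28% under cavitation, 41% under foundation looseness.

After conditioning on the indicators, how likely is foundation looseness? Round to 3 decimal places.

For each hypothesis, the unnormalized posterior weight is prior × product of the indicator likelihoods:
  seal failure: 0.19 × 0.54 × 0.23 = 0.023598
  cavitation: 0.42 × 0.08 × 0.28 = 0.009408
  foundation looseness: 0.39 × 0.90 × 0.41 = 0.14391
The unnormalized weights sum to 0.17692.
P(foundation looseness | evidence) = 0.14391 / 0.17692 ≈ 0.813.

0.813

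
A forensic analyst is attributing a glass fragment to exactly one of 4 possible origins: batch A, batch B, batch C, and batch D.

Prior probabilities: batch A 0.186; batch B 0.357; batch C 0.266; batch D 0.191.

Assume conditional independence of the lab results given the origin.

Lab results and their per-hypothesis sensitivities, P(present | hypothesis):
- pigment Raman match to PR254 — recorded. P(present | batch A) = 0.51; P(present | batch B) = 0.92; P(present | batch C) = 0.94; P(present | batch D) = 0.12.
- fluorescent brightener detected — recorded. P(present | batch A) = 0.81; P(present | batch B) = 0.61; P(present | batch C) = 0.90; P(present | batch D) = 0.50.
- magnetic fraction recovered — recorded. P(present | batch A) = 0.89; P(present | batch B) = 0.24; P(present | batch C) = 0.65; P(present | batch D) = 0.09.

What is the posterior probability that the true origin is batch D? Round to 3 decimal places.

0.004

Multiply each prior by the joint likelihood of the lab result pattern:
  batch A: 0.186 × 0.51 × 0.81 × 0.89 = 0.068385
  batch B: 0.357 × 0.92 × 0.61 × 0.24 = 0.048084
  batch C: 0.266 × 0.94 × 0.90 × 0.65 = 0.14627
  batch D: 0.191 × 0.12 × 0.50 × 0.09 = 0.0010314
Marginal likelihood of the evidence = 0.26377.
P(batch D | evidence) = 0.0010314 / 0.26377 ≈ 0.004.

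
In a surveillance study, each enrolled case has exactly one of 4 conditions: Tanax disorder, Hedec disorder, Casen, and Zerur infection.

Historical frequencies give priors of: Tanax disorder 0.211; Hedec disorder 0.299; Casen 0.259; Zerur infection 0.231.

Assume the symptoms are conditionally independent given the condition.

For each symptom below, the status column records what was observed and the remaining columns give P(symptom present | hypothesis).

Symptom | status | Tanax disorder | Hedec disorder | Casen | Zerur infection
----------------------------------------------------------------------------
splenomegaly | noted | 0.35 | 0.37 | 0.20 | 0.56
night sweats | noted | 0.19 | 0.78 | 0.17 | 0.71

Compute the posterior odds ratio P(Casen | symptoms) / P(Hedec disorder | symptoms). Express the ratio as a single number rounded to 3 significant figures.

0.102

The normalizing constant cancels in an odds ratio, so compute prior × likelihood for the two hypotheses only:
  Casen: 0.259 × 0.20 × 0.17 = 0.008806
  Hedec disorder: 0.299 × 0.37 × 0.78 = 0.086291
Posterior odds = 0.008806 / 0.086291 ≈ 0.102.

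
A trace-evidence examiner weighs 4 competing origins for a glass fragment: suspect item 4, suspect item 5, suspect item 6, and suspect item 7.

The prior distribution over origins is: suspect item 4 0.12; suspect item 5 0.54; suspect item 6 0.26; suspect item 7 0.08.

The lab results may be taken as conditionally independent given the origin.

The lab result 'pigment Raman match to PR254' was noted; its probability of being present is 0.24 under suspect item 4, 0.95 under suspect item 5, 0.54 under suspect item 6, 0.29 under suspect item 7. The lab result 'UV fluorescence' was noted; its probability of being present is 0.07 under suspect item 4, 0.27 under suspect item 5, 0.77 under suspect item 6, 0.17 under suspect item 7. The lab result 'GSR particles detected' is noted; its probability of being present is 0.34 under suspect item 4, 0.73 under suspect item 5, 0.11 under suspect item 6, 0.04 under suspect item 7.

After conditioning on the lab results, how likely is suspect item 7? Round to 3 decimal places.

Multiply each prior by the joint likelihood of the lab result pattern:
  suspect item 4: 0.12 × 0.24 × 0.07 × 0.34 = 0.00068544
  suspect item 5: 0.54 × 0.95 × 0.27 × 0.73 = 0.10111
  suspect item 6: 0.26 × 0.54 × 0.77 × 0.11 = 0.011892
  suspect item 7: 0.08 × 0.29 × 0.17 × 0.04 = 0.00015776
The unnormalized weights sum to 0.11385.
P(suspect item 7 | evidence) = 0.00015776 / 0.11385 ≈ 0.001.

0.001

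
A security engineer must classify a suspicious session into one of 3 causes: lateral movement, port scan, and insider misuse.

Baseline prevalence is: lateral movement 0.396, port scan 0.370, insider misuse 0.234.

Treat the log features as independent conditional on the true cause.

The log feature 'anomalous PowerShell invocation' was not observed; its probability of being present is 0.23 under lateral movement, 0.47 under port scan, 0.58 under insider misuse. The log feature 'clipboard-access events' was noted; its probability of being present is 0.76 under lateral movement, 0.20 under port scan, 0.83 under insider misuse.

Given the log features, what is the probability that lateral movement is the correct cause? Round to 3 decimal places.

For each hypothesis, the unnormalized posterior weight is prior × product of the log feature likelihoods (using 1 − P(present | H) for each absent log feature):
  lateral movement: 0.396 × (1 − 0.23) × 0.76 = 0.23174
  port scan: 0.370 × (1 − 0.47) × 0.20 = 0.03922
  insider misuse: 0.234 × (1 − 0.58) × 0.83 = 0.081572
The unnormalized weights sum to 0.35253.
P(lateral movement | evidence) = 0.23174 / 0.35253 ≈ 0.657.

0.657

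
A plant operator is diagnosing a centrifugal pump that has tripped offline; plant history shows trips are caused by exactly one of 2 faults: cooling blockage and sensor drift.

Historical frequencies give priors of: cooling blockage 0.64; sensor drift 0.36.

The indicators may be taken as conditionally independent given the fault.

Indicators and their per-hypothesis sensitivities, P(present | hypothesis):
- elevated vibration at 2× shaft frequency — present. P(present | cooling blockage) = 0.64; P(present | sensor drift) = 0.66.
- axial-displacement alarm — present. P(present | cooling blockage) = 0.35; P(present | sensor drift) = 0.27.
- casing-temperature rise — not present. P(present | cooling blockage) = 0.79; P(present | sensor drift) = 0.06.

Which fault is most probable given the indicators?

sensor drift

For each hypothesis, the unnormalized posterior weight is prior × product of the indicator likelihoods (using 1 − P(present | H) for each absent indicator):
  cooling blockage: 0.64 × 0.64 × 0.35 × (1 − 0.79) = 0.030106
  sensor drift: 0.36 × 0.66 × 0.27 × (1 − 0.06) = 0.060303
The unnormalized weights sum to 0.090408.
P(cooling blockage | evidence) ≈ 0.030106 / 0.090408 ≈ 0.333
P(sensor drift | evidence) ≈ 0.060303 / 0.090408 ≈ 0.667
The largest is 0.667, so sensor drift is most probable.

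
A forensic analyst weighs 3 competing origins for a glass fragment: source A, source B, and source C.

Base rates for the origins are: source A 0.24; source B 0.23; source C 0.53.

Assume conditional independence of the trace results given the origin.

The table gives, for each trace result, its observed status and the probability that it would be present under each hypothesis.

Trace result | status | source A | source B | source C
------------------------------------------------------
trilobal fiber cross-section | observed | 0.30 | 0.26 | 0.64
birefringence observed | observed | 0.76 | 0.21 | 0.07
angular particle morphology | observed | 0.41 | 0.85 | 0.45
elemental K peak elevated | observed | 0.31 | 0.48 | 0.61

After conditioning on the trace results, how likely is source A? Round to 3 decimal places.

Multiply each prior by the joint likelihood of the trace result pattern:
  source A: 0.24 × 0.30 × 0.76 × 0.41 × 0.31 = 0.0069549
  source B: 0.23 × 0.26 × 0.21 × 0.85 × 0.48 = 0.0051237
  source C: 0.53 × 0.64 × 0.07 × 0.45 × 0.61 = 0.0065177
Normalizing constant Z = 0.0069549 + 0.0051237 + 0.0065177 = 0.018596.
P(source A | evidence) = 0.0069549 / 0.018596 ≈ 0.374.

0.374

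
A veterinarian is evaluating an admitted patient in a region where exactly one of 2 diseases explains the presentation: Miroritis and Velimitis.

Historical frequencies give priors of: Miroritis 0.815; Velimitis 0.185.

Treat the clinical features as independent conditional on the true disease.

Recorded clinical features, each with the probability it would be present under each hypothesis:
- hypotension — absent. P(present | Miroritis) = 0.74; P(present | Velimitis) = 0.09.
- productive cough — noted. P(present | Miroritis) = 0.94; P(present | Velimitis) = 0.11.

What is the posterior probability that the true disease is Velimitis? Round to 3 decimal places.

0.085

Multiply each prior by the joint likelihood of the clinical feature pattern (using 1 − P(present | H) for each absent clinical feature):
  Miroritis: 0.815 × (1 − 0.74) × 0.94 = 0.19919
  Velimitis: 0.185 × (1 − 0.09) × 0.11 = 0.018519
The unnormalized weights sum to 0.2177.
P(Velimitis | evidence) = 0.018519 / 0.2177 ≈ 0.085.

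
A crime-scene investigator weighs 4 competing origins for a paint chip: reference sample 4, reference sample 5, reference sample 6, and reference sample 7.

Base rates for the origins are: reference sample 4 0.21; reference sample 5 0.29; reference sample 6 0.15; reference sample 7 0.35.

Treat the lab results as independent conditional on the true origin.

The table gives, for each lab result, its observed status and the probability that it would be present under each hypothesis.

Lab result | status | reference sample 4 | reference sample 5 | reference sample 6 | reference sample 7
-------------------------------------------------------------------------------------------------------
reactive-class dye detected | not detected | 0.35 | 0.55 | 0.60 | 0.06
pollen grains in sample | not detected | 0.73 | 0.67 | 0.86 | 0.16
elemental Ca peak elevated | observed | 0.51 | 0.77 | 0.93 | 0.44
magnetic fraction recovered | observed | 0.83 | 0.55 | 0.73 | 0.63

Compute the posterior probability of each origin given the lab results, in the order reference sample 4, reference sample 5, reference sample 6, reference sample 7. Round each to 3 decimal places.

0.134, 0.157, 0.049, 0.660

For each hypothesis, the unnormalized posterior weight is prior × product of the lab result likelihoods (using 1 − P(present | H) for each absent lab result):
  reference sample 4: 0.21 × (1 − 0.35) × (1 − 0.73) × 0.51 × 0.83 = 0.015601
  reference sample 5: 0.29 × (1 − 0.55) × (1 − 0.67) × 0.77 × 0.55 = 0.018238
  reference sample 6: 0.15 × (1 − 0.60) × (1 − 0.86) × 0.93 × 0.73 = 0.0057028
  reference sample 7: 0.35 × (1 − 0.06) × (1 − 0.16) × 0.44 × 0.63 = 0.076607
The unnormalized weights sum to 0.11615.
P(reference sample 4 | evidence) = 0.015601 / 0.11615 ≈ 0.134
P(reference sample 5 | evidence) = 0.018238 / 0.11615 ≈ 0.157
P(reference sample 6 | evidence) = 0.0057028 / 0.11615 ≈ 0.049
P(reference sample 7 | evidence) = 0.076607 / 0.11615 ≈ 0.660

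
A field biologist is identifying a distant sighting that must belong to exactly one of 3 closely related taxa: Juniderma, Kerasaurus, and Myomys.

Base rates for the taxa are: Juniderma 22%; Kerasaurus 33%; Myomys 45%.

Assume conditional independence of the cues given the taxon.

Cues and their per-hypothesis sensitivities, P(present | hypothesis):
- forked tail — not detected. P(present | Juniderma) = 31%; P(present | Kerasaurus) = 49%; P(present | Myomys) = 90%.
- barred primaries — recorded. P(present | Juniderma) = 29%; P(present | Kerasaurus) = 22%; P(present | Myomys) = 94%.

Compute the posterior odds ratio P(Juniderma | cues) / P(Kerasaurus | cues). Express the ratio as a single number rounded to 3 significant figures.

1.19

Posterior odds equal prior odds times the likelihood ratio; only the two competing hypotheses matter (using 1 − P(present | H) for each absent cue).
  Juniderma: 0.22 × (1 − 0.31) × 0.29 = 0.044022
  Kerasaurus: 0.33 × (1 − 0.49) × 0.22 = 0.037026
Odds(Juniderma : Kerasaurus) = 0.044022 / 0.037026 ≈ 1.19.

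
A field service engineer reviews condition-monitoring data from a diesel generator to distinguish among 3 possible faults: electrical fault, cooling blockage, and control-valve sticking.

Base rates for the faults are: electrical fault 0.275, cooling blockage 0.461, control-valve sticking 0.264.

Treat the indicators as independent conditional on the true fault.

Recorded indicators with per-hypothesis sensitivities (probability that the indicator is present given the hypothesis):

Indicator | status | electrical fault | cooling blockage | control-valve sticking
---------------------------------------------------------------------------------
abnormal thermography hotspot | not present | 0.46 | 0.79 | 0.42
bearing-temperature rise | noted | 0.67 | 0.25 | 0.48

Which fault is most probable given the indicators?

For each hypothesis, the unnormalized posterior weight is prior × product of the indicator likelihoods (using 1 − P(present | H) for each absent indicator):
  electrical fault: 0.275 × (1 − 0.46) × 0.67 = 0.099495
  cooling blockage: 0.461 × (1 − 0.79) × 0.25 = 0.024202
  control-valve sticking: 0.264 × (1 − 0.42) × 0.48 = 0.073498
Normalizing constant Z = 0.099495 + 0.024202 + 0.073498 = 0.1972.
P(electrical fault | evidence) ≈ 0.099495 / 0.1972 ≈ 0.505
P(cooling blockage | evidence) ≈ 0.024202 / 0.1972 ≈ 0.123
P(control-valve sticking | evidence) ≈ 0.073498 / 0.1972 ≈ 0.373
The largest is 0.505, so electrical fault is most probable.

electrical fault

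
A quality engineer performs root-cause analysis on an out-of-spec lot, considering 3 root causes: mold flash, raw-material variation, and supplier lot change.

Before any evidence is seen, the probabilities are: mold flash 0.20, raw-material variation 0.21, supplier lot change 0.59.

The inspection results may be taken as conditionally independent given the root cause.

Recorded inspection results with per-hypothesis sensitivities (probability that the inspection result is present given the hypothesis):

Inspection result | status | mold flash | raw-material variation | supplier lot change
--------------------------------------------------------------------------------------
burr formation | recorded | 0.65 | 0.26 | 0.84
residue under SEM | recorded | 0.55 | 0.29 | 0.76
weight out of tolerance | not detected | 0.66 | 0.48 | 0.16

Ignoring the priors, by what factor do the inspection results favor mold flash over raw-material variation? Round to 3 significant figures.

3.10

Joint likelihood of the inspection result pattern under each hypothesis (using 1 − P(present | H) for each absent inspection result):
  mold flash: 0.65 × 0.55 × (1 − 0.66) = 0.12155
  raw-material variation: 0.26 × 0.29 × (1 − 0.48) = 0.039208
Bayes factor = 0.12155 / 0.039208 ≈ 3.10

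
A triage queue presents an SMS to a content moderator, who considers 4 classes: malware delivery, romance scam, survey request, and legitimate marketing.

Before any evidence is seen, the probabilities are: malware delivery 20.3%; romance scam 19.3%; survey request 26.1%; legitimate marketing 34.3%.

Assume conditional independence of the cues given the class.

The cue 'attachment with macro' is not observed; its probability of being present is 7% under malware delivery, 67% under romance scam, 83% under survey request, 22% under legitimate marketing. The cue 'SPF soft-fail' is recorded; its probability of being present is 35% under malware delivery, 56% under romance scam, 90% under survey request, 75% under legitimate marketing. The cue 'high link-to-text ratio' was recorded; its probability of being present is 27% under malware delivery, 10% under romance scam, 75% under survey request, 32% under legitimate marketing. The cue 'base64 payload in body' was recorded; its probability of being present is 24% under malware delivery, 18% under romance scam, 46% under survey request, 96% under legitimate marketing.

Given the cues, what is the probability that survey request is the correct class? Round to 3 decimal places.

By Bayes' rule with conditional independence, the unnormalized weight for each hypothesis is prior × ∏ likelihoods (using 1 − P(present | H) for each absent cue):
  malware delivery: 0.203 × (1 − 0.07) × 0.35 × 0.27 × 0.24 = 0.0042818
  romance scam: 0.193 × (1 − 0.67) × 0.56 × 0.10 × 0.18 = 0.000642
  survey request: 0.261 × (1 − 0.83) × 0.90 × 0.75 × 0.46 = 0.013777
  legitimate marketing: 0.343 × (1 − 0.22) × 0.75 × 0.32 × 0.96 = 0.061641
Normalizing constant Z = 0.0042818 + 0.000642 + 0.013777 + 0.061641 = 0.080342.
P(survey request | evidence) = 0.013777 / 0.080342 ≈ 0.171.

0.171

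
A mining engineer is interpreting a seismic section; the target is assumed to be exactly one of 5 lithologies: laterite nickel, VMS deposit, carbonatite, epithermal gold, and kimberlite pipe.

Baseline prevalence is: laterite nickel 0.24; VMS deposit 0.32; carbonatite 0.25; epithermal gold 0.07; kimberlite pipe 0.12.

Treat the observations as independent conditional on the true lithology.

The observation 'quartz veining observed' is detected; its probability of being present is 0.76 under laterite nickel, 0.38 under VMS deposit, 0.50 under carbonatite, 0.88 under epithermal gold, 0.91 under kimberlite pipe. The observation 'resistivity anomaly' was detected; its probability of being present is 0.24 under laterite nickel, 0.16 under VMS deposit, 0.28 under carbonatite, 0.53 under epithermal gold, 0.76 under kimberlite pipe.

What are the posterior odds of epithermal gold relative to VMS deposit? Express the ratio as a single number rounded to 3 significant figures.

1.68

The normalizing constant cancels in an odds ratio, so compute prior × likelihood for the two hypotheses only:
  epithermal gold: 0.07 × 0.88 × 0.53 = 0.032648
  VMS deposit: 0.32 × 0.38 × 0.16 = 0.019456
Posterior odds = 0.032648 / 0.019456 ≈ 1.68.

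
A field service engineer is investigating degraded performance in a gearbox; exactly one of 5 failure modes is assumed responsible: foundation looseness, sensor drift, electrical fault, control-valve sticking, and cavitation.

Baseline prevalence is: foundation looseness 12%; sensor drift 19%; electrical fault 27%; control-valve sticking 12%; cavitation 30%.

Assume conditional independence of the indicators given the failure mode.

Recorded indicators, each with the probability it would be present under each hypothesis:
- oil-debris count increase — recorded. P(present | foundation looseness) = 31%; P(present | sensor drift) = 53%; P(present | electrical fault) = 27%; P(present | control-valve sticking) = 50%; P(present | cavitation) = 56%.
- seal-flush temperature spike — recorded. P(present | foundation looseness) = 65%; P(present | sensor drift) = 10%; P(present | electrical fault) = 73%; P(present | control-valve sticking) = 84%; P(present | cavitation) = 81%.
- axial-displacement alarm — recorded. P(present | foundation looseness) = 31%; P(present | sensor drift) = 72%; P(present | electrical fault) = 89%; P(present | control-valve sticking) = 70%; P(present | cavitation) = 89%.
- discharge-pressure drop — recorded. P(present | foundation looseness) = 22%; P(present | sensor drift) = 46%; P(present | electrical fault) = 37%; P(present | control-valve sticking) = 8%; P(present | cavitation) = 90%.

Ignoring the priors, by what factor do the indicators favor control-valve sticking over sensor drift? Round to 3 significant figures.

Take the product of per-indicator likelihoods under each hypothesis, then divide.
  control-valve sticking: 0.50 × 0.84 × 0.70 × 0.08 = 0.02352
  sensor drift: 0.53 × 0.10 × 0.72 × 0.46 = 0.017554
Bayes factor = 0.02352 / 0.017554 ≈ 1.34

1.34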